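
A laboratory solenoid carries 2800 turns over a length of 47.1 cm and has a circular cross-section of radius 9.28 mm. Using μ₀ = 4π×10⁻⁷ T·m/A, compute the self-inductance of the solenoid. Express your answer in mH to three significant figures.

A = πr² = π(9.280×10^-3 m)² = 2.705×10^-4 m².
For a long solenoid, L = μ₀N²A/ℓ.
L = (4π×10⁻⁷)(2800)²(2.705×10^-4)/(0.471 m) = 5.659×10^-3 H.

L ≈ 5.66 mH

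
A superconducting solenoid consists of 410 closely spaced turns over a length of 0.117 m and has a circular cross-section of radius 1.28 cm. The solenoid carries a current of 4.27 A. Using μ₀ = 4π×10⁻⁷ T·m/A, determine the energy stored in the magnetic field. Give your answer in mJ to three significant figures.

U ≈ 8.47 mJ

A = πr² = π(1.280×10^-2 m)² = 5.147×10^-4 m².
L = μ₀N²A/ℓ = (4π×10⁻⁷)(410)²(5.147×10^-4)/(0.117) = 9.293×10^-4 H.
U = ½LI² = ½(9.293×10^-4)(4.27)² = 8.472×10^-3 J.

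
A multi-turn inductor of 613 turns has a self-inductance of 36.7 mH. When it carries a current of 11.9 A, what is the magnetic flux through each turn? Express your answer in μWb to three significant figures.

Φ_B ≈ 712 μWb

From L = NΦ_B/I, the flux per turn is Φ_B = LI/N.
Φ_B = (3.670×10^-2 H)(11.9 A)/613 = 7.124×10^-4 Wb.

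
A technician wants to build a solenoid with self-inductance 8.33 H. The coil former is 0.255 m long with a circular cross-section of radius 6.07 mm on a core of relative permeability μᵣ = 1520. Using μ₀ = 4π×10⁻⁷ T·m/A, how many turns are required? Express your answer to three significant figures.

A = πr² = π(6.070×10^-3 m)² = 1.158×10^-4 m².
From L = μ₀μᵣN²A/ℓ, N = √(Lℓ / (μ₀μᵣA)).
N = √[(8.33)(0.255) / ((4π×10⁻⁷)(1520)×1.158×10^-4)] = √(9.607×10^6) ≈ 3099.6.

N ≈ 3100 turns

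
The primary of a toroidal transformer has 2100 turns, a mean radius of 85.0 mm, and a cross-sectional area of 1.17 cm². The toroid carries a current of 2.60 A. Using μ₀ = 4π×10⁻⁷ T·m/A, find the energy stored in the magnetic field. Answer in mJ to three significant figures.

U ≈ 4.10 mJ

L = μ₀N²A/(2πR) = (4π×10⁻⁷)(2100)²(1.170×10^-4)/(2π×8.500×10^-2) = 1.214×10^-3 H.
U = ½LI² = ½(1.214×10^-3)(2.60)² = 4.103×10^-3 J.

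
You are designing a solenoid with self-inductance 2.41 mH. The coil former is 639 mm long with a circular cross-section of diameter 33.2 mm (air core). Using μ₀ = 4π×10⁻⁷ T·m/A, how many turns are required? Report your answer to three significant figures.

A = π(d/2)² = π(1.660×10^-2 m)² = 8.657×10^-4 m².
From L = μ₀N²A/ℓ, N = √(Lℓ / (μ₀A)).
N = √[(2.410×10^-3)(0.639) / ((4π×10⁻⁷)×8.657×10^-4)] = √(1.416×10^6) ≈ 1189.8.

N ≈ 1190 turns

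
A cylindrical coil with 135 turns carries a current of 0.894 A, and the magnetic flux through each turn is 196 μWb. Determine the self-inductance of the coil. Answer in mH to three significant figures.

Self-inductance is defined by L = NΦ_B/I (flux linkage over current).
L = (135)(1.960×10^-4 Wb)/(0.894 A) = 2.960×10^-2 H.

L ≈ 29.6 mH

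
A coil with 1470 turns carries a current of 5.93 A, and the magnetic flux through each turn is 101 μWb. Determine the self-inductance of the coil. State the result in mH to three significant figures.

Self-inductance is defined by L = NΦ_B/I (flux linkage over current).
L = (1470)(1.010×10^-4 Wb)/(5.93 A) = 2.504×10^-2 H.

L ≈ 25.0 mH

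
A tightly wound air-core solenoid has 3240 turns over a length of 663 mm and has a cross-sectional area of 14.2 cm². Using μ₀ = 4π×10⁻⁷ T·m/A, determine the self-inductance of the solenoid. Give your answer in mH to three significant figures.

A = 14.2 cm² = 1.420×10^-3 m².
For a long solenoid, L = μ₀N²A/ℓ.
L = (4π×10⁻⁷)(3240)²(1.420×10^-3)/(0.663 m) = 2.825×10^-2 H.

L ≈ 28.3 mH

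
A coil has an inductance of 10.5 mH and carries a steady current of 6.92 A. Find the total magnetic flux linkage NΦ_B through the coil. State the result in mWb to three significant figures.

From L = NΦ_B/I, the flux linkage is NΦ_B = LI.
NΦ_B = (1.050×10^-2 H)(6.92 A) = 7.266×10^-2 Wb.

NΦ_B ≈ 72.7 mWb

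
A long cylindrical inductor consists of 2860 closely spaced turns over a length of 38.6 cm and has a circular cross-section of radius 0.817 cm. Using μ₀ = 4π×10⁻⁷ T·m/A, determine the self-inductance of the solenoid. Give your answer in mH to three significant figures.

L ≈ 5.58 mH

A = πr² = π(8.170×10^-3 m)² = 2.097×10^-4 m².
For a long solenoid, L = μ₀N²A/ℓ.
L = (4π×10⁻⁷)(2860)²(2.097×10^-4)/(0.386 m) = 5.584×10^-3 H.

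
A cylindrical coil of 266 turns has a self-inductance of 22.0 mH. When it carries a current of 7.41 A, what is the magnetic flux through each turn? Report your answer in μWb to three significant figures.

Φ_B ≈ 613 μWb

From L = NΦ_B/I, the flux per turn is Φ_B = LI/N.
Φ_B = (2.200×10^-2 H)(7.41 A)/266 = 6.129×10^-4 Wb.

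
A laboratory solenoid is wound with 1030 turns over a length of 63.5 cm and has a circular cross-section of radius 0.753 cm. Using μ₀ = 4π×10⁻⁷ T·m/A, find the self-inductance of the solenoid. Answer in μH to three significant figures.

L ≈ 374 μH

A = πr² = π(7.530×10^-3 m)² = 1.781×10^-4 m².
For a long solenoid, L = μ₀N²A/ℓ.
L = (4π×10⁻⁷)(1030)²(1.781×10^-4)/(0.635 m) = 3.740×10^-4 H.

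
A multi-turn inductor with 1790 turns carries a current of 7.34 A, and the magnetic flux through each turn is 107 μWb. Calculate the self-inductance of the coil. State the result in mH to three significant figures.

Self-inductance is defined by L = NΦ_B/I (flux linkage over current).
L = (1790)(1.070×10^-4 Wb)/(7.34 A) = 2.609×10^-2 H.

L ≈ 26.1 mH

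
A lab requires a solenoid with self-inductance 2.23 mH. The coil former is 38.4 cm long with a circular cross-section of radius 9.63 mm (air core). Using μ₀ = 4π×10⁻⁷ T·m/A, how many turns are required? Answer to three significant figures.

N ≈ 1530 turns

A = πr² = π(9.630×10^-3 m)² = 2.913×10^-4 m².
From L = μ₀N²A/ℓ, N = √(Lℓ / (μ₀A)).
N = √[(2.230×10^-3)(0.384) / ((4π×10⁻⁷)×2.913×10^-4)] = √(2.339×10^6) ≈ 1529.4.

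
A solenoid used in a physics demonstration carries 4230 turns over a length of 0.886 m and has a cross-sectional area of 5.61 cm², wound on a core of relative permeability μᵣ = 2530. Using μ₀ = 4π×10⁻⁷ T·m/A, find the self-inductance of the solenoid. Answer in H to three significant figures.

L ≈ 36.0 H

A = 5.61 cm² = 5.610×10^-4 m².
For a long solenoid, L = μ₀μᵣN²A/ℓ.
L = (4π×10⁻⁷)(2530)(4230)²(5.610×10^-4)/(0.886 m) = 36.02 H.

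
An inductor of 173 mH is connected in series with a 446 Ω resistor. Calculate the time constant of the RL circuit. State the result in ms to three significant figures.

τ = L/R = (0.173 H)/(446 Ω) = 3.879×10^-4 s.

τ ≈ 0.388 ms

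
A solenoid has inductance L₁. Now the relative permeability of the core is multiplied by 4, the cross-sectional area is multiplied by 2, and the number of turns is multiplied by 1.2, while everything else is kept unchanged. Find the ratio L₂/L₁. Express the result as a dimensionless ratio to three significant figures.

For a solenoid, L ∝ μᵣN²A/ℓ.
L₂/L₁ = (4) × (2) × (1.2)^2 = 11.5.

L₂/L₁ = 11.5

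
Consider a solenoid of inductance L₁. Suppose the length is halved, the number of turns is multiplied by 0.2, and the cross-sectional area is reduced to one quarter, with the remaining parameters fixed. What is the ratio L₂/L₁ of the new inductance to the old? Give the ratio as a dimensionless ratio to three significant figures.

L₂/L₁ = 0.0200

For a solenoid, L ∝ μᵣN²A/ℓ.
L₂/L₁ = (0.5)^-1 × (0.2)^2 × (0.25) = 0.0200.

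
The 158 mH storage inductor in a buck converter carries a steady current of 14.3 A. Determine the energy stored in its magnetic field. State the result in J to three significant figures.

Stored magnetic energy: U = ½LI².
U = ½(0.158 H)(14.3 A)² = 16.15 J.

U ≈ 16.2 J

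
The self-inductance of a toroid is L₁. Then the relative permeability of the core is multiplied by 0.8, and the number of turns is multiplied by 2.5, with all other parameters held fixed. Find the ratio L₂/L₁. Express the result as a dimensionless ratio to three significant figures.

For a toroid, L ∝ μᵣN²A/R.
L₂/L₁ = (0.8) × (2.5)^2 = 5.00.

L₂/L₁ = 5.00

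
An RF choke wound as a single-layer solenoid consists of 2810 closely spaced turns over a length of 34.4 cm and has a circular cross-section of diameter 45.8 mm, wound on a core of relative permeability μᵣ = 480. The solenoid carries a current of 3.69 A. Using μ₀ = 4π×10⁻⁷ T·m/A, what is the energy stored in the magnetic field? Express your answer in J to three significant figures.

A = π(d/2)² = π(2.290×10^-2 m)² = 1.647×10^-3 m².
L = μ₀μᵣN²A/ℓ = (4π×10⁻⁷)(480)(2810)²(1.647×10^-3)/(0.344) = 22.81 H.
U = ½LI² = ½(22.81)(3.69)² = 155.3 J.

U ≈ 155 J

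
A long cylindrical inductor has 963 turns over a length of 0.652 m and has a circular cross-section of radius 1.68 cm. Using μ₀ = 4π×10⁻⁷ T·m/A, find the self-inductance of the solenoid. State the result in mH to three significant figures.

A = πr² = π(1.680×10^-2 m)² = 8.867×10^-4 m².
For a long solenoid, L = μ₀N²A/ℓ.
L = (4π×10⁻⁷)(963)²(8.867×10^-4)/(0.652 m) = 1.5848×10^-3 H.

L ≈ 1.58 mH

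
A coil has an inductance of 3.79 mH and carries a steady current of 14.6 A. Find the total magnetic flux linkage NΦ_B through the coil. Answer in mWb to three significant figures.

NΦ_B ≈ 55.3 mWb

From L = NΦ_B/I, the flux linkage is NΦ_B = LI.
NΦ_B = (3.790×10^-3 H)(14.6 A) = 5.533×10^-2 Wb.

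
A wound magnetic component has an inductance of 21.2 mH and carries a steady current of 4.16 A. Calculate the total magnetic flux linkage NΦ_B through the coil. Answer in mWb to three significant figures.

From L = NΦ_B/I, the flux linkage is NΦ_B = LI.
NΦ_B = (2.120×10^-2 H)(4.16 A) = 8.819×10^-2 Wb.

NΦ_B ≈ 88.2 mWb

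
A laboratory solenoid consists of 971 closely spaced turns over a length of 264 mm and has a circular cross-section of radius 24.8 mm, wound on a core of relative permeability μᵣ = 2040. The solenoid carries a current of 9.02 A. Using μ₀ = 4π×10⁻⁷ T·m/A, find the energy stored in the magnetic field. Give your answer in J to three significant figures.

A = πr² = π(2.480×10^-2 m)² = 1.932×10^-3 m².
L = μ₀μᵣN²A/ℓ = (4π×10⁻⁷)(2040)(971)²(1.932×10^-3)/(0.264) = 17.69 H.
U = ½LI² = ½(17.69)(9.02)² = 719.6 J.

U ≈ 720 J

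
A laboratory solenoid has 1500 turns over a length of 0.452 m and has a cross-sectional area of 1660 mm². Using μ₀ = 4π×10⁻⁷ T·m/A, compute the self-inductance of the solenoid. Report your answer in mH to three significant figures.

L ≈ 10.4 mH

A = 1660 mm² = 1.660×10^-3 m².
For a long solenoid, L = μ₀N²A/ℓ.
L = (4π×10⁻⁷)(1500)²(1.660×10^-3)/(0.452 m) = 1.038×10^-2 H.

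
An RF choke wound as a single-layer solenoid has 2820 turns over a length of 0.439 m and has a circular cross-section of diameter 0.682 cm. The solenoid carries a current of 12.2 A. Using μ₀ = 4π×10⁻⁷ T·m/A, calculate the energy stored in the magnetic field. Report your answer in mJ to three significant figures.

A = π(d/2)² = π(3.410×10^-3 m)² = 3.653×10^-5 m².
L = μ₀N²A/ℓ = (4π×10⁻⁷)(2820)²(3.653×10^-5)/(0.439) = 8.316×10^-4 H.
U = ½LI² = ½(8.316×10^-4)(12.2)² = 6.189×10^-2 J.

U ≈ 61.9 mJ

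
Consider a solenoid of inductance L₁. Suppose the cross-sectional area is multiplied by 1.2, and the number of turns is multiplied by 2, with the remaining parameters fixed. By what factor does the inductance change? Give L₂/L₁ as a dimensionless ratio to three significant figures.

For a solenoid, L ∝ μᵣN²A/ℓ.
L₂/L₁ = (1.2) × (2)^2 = 4.80.

L₂/L₁ = 4.80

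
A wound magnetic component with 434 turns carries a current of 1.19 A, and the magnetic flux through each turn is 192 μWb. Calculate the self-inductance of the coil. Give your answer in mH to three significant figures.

L ≈ 70.0 mH

Self-inductance is defined by L = NΦ_B/I (flux linkage over current).
L = (434)(1.920×10^-4 Wb)/(1.19 A) = 7.002×10^-2 H.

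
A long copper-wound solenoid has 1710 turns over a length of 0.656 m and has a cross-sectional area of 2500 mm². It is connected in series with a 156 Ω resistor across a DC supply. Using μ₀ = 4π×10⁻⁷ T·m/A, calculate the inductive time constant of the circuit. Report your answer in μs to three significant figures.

τ ≈ 89.8 μs

A = 2500 mm² = 2.500×10^-3 m².
L = μ₀N²A/ℓ = (4π×10⁻⁷)(1710)²(2.500×10^-3)/(0.656) = 1.400×10^-2 H.
τ = L/R = (1.400×10^-2)/(156) = 8.977×10^-5 s.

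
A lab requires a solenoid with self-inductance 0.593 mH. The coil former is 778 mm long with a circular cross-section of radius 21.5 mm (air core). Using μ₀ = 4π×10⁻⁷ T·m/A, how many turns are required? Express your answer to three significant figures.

N ≈ 503 turns

A = πr² = π(2.150×10^-2 m)² = 1.452×10^-3 m².
From L = μ₀N²A/ℓ, N = √(Lℓ / (μ₀A)).
N = √[(5.930×10^-4)(0.778) / ((4π×10⁻⁷)×1.452×10^-3)] = √(2.528×10^5) ≈ 502.8.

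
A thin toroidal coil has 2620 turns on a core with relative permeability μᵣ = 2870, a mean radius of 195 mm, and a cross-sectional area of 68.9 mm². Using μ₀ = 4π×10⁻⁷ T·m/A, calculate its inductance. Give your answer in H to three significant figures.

L ≈ 1.39 H

For a thin toroid, L = μ₀μᵣN²A/(2πR).
L = (4π×10⁻⁷)(2870)(2620)²(6.890×10^-5) / (2π×0.195 m) = 1.392 H.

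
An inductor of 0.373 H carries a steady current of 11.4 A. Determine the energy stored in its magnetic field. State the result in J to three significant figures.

Stored magnetic energy: U = ½LI².
U = ½(0.373 H)(11.4 A)² = 24.24 J.

U ≈ 24.2 J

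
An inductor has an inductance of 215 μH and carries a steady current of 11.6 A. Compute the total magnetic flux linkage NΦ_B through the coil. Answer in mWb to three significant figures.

From L = NΦ_B/I, the flux linkage is NΦ_B = LI.
NΦ_B = (2.150×10^-4 H)(11.6 A) = 2.494×10^-3 Wb.

NΦ_B ≈ 2.49 mWb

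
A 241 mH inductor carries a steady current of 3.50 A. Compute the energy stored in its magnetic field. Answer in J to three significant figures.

U ≈ 1.48 J

Stored magnetic energy: U = ½LI².
U = ½(0.241 H)(3.50 A)² = 1.476 J.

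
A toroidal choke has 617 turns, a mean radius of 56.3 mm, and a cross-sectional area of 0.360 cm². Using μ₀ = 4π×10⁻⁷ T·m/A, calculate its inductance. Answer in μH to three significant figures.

L ≈ 48.7 μH

For a thin toroid, L = μ₀N²A/(2πR).
L = (4π×10⁻⁷)(617)²(3.600×10^-5) / (2π×5.630×10^-2 m) = 4.868×10^-5 H.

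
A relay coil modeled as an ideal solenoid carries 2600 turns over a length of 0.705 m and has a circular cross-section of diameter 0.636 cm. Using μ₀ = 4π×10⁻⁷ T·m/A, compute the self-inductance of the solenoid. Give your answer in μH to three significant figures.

A = π(d/2)² = π(3.180×10^-3 m)² = 3.177×10^-5 m².
For a long solenoid, L = μ₀N²A/ℓ.
L = (4π×10⁻⁷)(2600)²(3.177×10^-5)/(0.705 m) = 3.828×10^-4 H.

L ≈ 383 μH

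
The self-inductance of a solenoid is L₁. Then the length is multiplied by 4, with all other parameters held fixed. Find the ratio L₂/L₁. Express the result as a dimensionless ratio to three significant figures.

For a solenoid, L ∝ μᵣN²A/ℓ.
L₂/L₁ = (4)^-1 = 0.250.

L₂/L₁ = 0.250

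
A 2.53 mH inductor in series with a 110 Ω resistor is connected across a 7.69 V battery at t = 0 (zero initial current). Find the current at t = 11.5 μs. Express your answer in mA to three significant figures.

I ≈ 27.5 mA

τ = L/R = 2.530×10^-3/110 = 2.300×10^-5 s; final current I_∞ = ε/R = 7.69/110 = 6.991×10^-2 A.
I(t) = I_∞(1 − e^(−t/τ)) with t/τ = 0.500.
I = (6.991×10^-2)(1 − e^(−0.500)) = 2.751×10^-2 A.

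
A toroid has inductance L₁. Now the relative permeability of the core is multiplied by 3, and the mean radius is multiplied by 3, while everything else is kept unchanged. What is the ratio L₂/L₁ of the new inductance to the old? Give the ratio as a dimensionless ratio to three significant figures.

L₂/L₁ = 1.00

For a toroid, L ∝ μᵣN²A/R.
L₂/L₁ = (3) × (3)^-1 = 1.00.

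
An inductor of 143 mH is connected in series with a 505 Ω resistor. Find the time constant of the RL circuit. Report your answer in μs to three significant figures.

τ ≈ 283 μs

τ = L/R = (0.143 H)/(505 Ω) = 2.832×10^-4 s.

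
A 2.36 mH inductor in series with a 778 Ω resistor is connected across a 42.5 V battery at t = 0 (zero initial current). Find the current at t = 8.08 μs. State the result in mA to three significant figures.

τ = L/R = 2.360×10^-3/778 = 3.033×10^-6 s; final current I_∞ = ε/R = 42.5/778 = 5.463×10^-2 A.
I(t) = I_∞(1 − e^(−t/τ)) with t/τ = 2.664.
I = (5.463×10^-2)(1 − e^(−2.664)) = 5.082×10^-2 A.

I ≈ 50.8 mA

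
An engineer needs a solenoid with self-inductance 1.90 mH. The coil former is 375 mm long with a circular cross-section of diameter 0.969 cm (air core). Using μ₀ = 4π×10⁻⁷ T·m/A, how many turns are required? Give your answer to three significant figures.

A = π(d/2)² = π(4.845×10^-3 m)² = 7.3746×10^-5 m².
From L = μ₀N²A/ℓ, N = √(Lℓ / (μ₀A)).
N = √[(1.900×10^-3)(0.375) / ((4π×10⁻⁷)×7.3746×10^-5)] = √(7.688×10^6) ≈ 2772.8.

N ≈ 2770 turns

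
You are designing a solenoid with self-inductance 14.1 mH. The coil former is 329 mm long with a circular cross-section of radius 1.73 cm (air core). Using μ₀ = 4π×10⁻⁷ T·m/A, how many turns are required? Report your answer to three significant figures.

A = πr² = π(1.730×10^-2 m)² = 9.402×10^-4 m².
From L = μ₀N²A/ℓ, N = √(Lℓ / (μ₀A)).
N = √[(1.410×10^-2)(0.329) / ((4π×10⁻⁷)×9.402×10^-4)] = √(3.926×10^6) ≈ 1981.4.

N ≈ 1980 turns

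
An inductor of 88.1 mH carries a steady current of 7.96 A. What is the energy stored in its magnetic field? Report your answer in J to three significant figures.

U ≈ 2.79 J

Stored magnetic energy: U = ½LI².
U = ½(8.810×10^-2 H)(7.96 A)² = 2.791 J.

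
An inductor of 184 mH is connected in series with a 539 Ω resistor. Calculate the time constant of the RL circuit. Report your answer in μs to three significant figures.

τ ≈ 341 μs

τ = L/R = (0.184 H)/(539 Ω) = 3.414×10^-4 s.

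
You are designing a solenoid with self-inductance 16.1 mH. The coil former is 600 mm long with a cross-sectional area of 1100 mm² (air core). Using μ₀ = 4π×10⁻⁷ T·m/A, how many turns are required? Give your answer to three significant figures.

A = 1100 mm² = 1.100×10^-3 m².
From L = μ₀N²A/ℓ, N = √(Lℓ / (μ₀A)).
N = √[(1.610×10^-2)(0.6) / ((4π×10⁻⁷)×1.100×10^-3)] = √(6.988×10^6) ≈ 2643.5.

N ≈ 2640 turns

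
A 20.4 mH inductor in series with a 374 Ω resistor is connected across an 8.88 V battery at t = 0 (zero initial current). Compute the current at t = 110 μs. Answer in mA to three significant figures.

I ≈ 20.6 mA

τ = L/R = 2.040×10^-2/374 = 5.4545×10^-5 s; final current I_∞ = ε/R = 8.88/374 = 2.374×10^-2 A.
I(t) = I_∞(1 − e^(−t/τ)) with t/τ = 2.017.
I = (2.374×10^-2)(1 − e^(−2.017)) = 2.058×10^-2 A.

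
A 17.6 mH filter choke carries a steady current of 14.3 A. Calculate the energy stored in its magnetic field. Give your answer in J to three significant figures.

Stored magnetic energy: U = ½LI².
U = ½(1.760×10^-2 H)(14.3 A)² = 1.8 J.

U ≈ 1.80 J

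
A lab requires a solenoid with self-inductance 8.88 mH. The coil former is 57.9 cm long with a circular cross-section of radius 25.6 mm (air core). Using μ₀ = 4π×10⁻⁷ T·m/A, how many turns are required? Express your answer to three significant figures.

N ≈ 1410 turns

A = πr² = π(2.560×10^-2 m)² = 2.059×10^-3 m².
From L = μ₀N²A/ℓ, N = √(Lℓ / (μ₀A)).
N = √[(8.880×10^-3)(0.579) / ((4π×10⁻⁷)×2.059×10^-3)] = √(1.987×10^6) ≈ 1409.7.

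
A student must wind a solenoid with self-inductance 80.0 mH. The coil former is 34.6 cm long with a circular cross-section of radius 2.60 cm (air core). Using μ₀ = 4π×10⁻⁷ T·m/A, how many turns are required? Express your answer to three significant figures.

A = πr² = π(2.600×10^-2 m)² = 2.124×10^-3 m².
From L = μ₀N²A/ℓ, N = √(Lℓ / (μ₀A)).
N = √[(8.000×10^-2)(0.346) / ((4π×10⁻⁷)×2.124×10^-3)] = √(1.037×10^7) ≈ 3220.5.

N ≈ 3220 turns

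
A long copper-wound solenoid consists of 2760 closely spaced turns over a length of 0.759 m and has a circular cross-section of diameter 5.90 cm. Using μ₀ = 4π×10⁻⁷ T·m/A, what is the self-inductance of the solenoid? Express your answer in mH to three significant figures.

A = π(d/2)² = π(2.950×10^-2 m)² = 2.734×10^-3 m².
For a long solenoid, L = μ₀N²A/ℓ.
L = (4π×10⁻⁷)(2760)²(2.734×10^-3)/(0.759 m) = 3.448×10^-2 H.

L ≈ 34.5 mH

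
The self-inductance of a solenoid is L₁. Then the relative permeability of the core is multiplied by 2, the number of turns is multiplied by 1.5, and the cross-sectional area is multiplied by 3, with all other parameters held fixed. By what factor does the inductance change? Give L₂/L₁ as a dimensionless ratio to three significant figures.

For a solenoid, L ∝ μᵣN²A/ℓ.
L₂/L₁ = (2) × (1.5)^2 × (3) = 13.5.

L₂/L₁ = 13.5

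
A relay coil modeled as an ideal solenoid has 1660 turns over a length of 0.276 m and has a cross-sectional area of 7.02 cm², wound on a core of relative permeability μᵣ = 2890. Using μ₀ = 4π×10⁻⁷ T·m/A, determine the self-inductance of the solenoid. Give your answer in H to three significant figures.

A = 7.02 cm² = 7.020×10^-4 m².
For a long solenoid, L = μ₀μᵣN²A/ℓ.
L = (4π×10⁻⁷)(2890)(1660)²(7.020×10^-4)/(0.276 m) = 25.45 H.

L ≈ 25.5 H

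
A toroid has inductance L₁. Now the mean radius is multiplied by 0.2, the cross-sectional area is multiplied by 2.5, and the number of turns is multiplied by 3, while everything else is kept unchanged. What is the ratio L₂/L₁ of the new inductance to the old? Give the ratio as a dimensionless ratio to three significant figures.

For a toroid, L ∝ μᵣN²A/R.
L₂/L₁ = (0.2)^-1 × (2.5) × (3)^2 = 113.

L₂/L₁ = 113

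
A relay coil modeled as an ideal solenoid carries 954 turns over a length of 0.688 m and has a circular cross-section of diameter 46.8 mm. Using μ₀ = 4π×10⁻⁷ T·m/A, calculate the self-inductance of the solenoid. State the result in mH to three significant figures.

A = π(d/2)² = π(2.340×10^-2 m)² = 1.720×10^-3 m².
For a long solenoid, L = μ₀N²A/ℓ.
L = (4π×10⁻⁷)(954)²(1.720×10^-3)/(0.688 m) = 2.860×10^-3 H.

L ≈ 2.86 mH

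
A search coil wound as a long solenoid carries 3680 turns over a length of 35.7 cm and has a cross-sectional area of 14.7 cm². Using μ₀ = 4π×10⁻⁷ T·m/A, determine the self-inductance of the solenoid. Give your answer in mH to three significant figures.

L ≈ 70.1 mH

A = 14.7 cm² = 1.470×10^-3 m².
For a long solenoid, L = μ₀N²A/ℓ.
L = (4π×10⁻⁷)(3680)²(1.470×10^-3)/(0.357 m) = 7.007×10^-2 H.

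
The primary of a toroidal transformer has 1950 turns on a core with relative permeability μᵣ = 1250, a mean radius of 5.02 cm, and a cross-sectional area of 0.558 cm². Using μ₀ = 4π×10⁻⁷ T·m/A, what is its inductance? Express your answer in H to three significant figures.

For a thin toroid, L = μ₀μᵣN²A/(2πR).
L = (4π×10⁻⁷)(1250)(1950)²(5.580×10^-5) / (2π×5.020×10^-2 m) = 1.057 H.

L ≈ 1.06 H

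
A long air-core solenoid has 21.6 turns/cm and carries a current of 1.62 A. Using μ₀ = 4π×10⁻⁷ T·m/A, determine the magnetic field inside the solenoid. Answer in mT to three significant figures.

Inside a long solenoid, B = μ₀nI.
B = (4π×10⁻⁷)(2.160×10^3 m⁻¹)(1.62 A) = 4.397×10^-3 T.

B ≈ 4.40 mT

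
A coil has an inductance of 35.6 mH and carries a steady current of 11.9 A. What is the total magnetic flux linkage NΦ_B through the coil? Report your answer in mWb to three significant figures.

From L = NΦ_B/I, the flux linkage is NΦ_B = LI.
NΦ_B = (3.560×10^-2 H)(11.9 A) = 0.4236 Wb.

NΦ_B ≈ 424 mWb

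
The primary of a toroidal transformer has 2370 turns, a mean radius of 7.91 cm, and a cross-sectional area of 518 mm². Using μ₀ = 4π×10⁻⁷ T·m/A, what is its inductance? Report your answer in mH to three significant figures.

For a thin toroid, L = μ₀N²A/(2πR).
L = (4π×10⁻⁷)(2370)²(5.180×10^-4) / (2π×7.910×10^-2 m) = 7.357×10^-3 H.

L ≈ 7.36 mH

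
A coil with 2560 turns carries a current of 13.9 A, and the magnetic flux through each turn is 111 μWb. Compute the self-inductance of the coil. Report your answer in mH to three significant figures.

Self-inductance is defined by L = NΦ_B/I (flux linkage over current).
L = (2560)(1.110×10^-4 Wb)/(13.9 A) = 2.044×10^-2 H.

L ≈ 20.4 mH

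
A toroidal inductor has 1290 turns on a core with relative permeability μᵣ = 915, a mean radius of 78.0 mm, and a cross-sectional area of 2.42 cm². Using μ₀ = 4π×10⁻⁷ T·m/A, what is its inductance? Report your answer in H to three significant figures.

L ≈ 0.945 H

For a thin toroid, L = μ₀μᵣN²A/(2πR).
L = (4π×10⁻⁷)(915)(1290)²(2.420×10^-4) / (2π×7.800×10^-2 m) = 0.9448 H.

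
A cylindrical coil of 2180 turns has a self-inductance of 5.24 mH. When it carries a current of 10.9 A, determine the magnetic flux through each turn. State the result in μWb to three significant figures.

From L = NΦ_B/I, the flux per turn is Φ_B = LI/N.
Φ_B = (5.240×10^-3 H)(10.9 A)/2180 = 2.620×10^-5 Wb.

Φ_B ≈ 26.2 μWb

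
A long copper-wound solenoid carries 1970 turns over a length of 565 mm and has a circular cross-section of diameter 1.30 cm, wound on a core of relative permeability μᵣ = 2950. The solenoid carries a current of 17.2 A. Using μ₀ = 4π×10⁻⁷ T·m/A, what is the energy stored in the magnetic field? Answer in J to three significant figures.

A = π(d/2)² = π(6.500×10^-3 m)² = 1.327×10^-4 m².
L = μ₀μᵣN²A/ℓ = (4π×10⁻⁷)(2950)(1970)²(1.327×10^-4)/(0.565) = 3.38 H.
U = ½LI² = ½(3.38)(17.2)² = 499.9 J.

U ≈ 500 J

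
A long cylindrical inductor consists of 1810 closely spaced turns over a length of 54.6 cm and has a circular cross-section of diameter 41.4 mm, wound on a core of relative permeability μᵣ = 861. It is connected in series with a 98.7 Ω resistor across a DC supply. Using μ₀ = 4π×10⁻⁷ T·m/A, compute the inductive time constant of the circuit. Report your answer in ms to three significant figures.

τ ≈ 88.5 ms

A = π(d/2)² = π(2.070×10^-2 m)² = 1.346×10^-3 m².
L = μ₀μᵣN²A/ℓ = (4π×10⁻⁷)(861)(1810)²(1.346×10^-3)/(0.546) = 8.739 H.
τ = L/R = (8.739)/(98.7) = 8.854×10^-2 s.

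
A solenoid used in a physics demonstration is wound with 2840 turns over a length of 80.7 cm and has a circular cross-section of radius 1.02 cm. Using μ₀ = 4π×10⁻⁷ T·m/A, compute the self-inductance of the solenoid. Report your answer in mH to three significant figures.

A = πr² = π(1.020×10^-2 m)² = 3.269×10^-4 m².
For a long solenoid, L = μ₀N²A/ℓ.
L = (4π×10⁻⁷)(2840)²(3.269×10^-4)/(0.807 m) = 4.105×10^-3 H.

L ≈ 4.11 mH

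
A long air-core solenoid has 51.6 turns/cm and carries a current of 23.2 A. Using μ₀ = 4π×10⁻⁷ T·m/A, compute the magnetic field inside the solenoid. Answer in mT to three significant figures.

B ≈ 150 mT

Inside a long solenoid, B = μ₀nI.
B = (4π×10⁻⁷)(5.160×10^3 m⁻¹)(23.2 A) = 0.1504 T.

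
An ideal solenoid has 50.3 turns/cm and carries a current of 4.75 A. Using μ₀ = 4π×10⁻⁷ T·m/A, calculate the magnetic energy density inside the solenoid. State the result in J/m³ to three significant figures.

u ≈ 359 J/m³

B = μ₀nI = (4π×10⁻⁷)(5.030×10^3)(4.75) = 3.002×10^-2 T.
u = B²/(2μ₀) = (3.002×10^-2)²/(2×4π×10⁻⁷) = 358.7 J/m³.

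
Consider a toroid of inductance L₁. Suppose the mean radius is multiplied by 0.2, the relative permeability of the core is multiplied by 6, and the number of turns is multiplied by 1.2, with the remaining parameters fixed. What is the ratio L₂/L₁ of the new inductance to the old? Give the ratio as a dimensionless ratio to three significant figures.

For a toroid, L ∝ μᵣN²A/R.
L₂/L₁ = (0.2)^-1 × (6) × (1.2)^2 = 43.2.

L₂/L₁ = 43.2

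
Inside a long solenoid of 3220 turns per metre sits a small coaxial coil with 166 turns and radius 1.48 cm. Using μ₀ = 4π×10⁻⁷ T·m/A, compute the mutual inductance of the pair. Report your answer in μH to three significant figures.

The outer solenoid produces a uniform field B₁ = μ₀n₁I₁ across the inner coil,
so the flux linkage is N₂Φ = N₂B₁A₂ = μ₀n₁N₂A₂·I₁, giving M = μ₀n₁N₂A₂.
A₂ = πr² = π(1.480×10^-2 m)² = 6.881×10^-4 m².
M = (4π×10⁻⁷)(3220)(166)(6.881×10^-4) = 4.622×10^-4 H.

M ≈ 462 μH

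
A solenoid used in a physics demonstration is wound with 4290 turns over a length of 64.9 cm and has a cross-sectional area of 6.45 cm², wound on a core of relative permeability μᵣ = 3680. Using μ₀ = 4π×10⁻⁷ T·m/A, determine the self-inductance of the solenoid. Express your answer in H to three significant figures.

L ≈ 84.6 H

A = 6.45 cm² = 6.450×10^-4 m².
For a long solenoid, L = μ₀μᵣN²A/ℓ.
L = (4π×10⁻⁷)(3680)(4290)²(6.450×10^-4)/(0.649 m) = 84.58 H.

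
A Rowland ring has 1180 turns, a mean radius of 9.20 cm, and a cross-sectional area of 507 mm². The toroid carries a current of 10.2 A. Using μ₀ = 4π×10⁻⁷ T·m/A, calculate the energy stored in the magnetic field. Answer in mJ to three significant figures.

L = μ₀N²A/(2πR) = (4π×10⁻⁷)(1180)²(5.070×10^-4)/(2π×9.200×10^-2) = 1.5347×10^-3 H.
U = ½LI² = ½(1.5347×10^-3)(10.2)² = 7.983×10^-2 J.

U ≈ 79.8 mJ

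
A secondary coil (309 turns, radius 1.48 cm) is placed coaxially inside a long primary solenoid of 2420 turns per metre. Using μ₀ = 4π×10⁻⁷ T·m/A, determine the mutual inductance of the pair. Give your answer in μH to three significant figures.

M ≈ 647 μH

The outer solenoid produces a uniform field B₁ = μ₀n₁I₁ across the inner coil,
so the flux linkage is N₂Φ = N₂B₁A₂ = μ₀n₁N₂A₂·I₁, giving M = μ₀n₁N₂A₂.
A₂ = πr² = π(1.480×10^-2 m)² = 6.881×10^-4 m².
M = (4π×10⁻⁷)(2420)(309)(6.881×10^-4) = 6.466×10^-4 H.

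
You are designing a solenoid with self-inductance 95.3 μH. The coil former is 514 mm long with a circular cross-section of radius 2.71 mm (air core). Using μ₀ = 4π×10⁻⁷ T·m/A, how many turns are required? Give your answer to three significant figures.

A = πr² = π(2.710×10^-3 m)² = 2.307×10^-5 m².
From L = μ₀N²A/ℓ, N = √(Lℓ / (μ₀A)).
N = √[(9.530×10^-5)(0.514) / ((4π×10⁻⁷)×2.307×10^-5)] = √(1.689×10^6) ≈ 1299.8.

N ≈ 1300 turns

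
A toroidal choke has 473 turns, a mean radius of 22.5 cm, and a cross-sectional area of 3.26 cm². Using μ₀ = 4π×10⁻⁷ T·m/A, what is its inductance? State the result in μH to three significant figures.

L ≈ 64.8 μH

For a thin toroid, L = μ₀N²A/(2πR).
L = (4π×10⁻⁷)(473)²(3.260×10^-4) / (2π×0.225 m) = 6.483×10^-5 H.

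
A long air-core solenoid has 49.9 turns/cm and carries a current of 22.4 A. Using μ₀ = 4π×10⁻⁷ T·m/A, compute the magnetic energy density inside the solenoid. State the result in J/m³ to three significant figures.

B = μ₀nI = (4π×10⁻⁷)(4.990×10^3)(22.4) = 0.14046 T.
u = B²/(2μ₀) = (0.14046)²/(2×4π×10⁻⁷) = 7.850×10^3 J/m³.

u ≈ 7850 J/m³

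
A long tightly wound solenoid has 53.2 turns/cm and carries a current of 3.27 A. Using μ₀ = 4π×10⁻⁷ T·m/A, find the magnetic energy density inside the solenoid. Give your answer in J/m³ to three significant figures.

B = μ₀nI = (4π×10⁻⁷)(5.320×10^3)(3.27) = 2.186×10^-2 T.
u = B²/(2μ₀) = (2.186×10^-2)²/(2×4π×10⁻⁷) = 190.2 J/m³.

u ≈ 190 J/m³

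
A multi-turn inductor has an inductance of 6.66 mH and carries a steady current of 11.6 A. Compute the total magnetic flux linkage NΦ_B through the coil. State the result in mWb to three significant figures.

From L = NΦ_B/I, the flux linkage is NΦ_B = LI.
NΦ_B = (6.660×10^-3 H)(11.6 A) = 7.726×10^-2 Wb.

NΦ_B ≈ 77.3 mWb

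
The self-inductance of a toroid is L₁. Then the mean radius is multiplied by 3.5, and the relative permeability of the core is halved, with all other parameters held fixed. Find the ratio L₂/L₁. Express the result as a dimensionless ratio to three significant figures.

L₂/L₁ = 0.143

For a toroid, L ∝ μᵣN²A/R.
L₂/L₁ = (3.5)^-1 × (0.5) = 0.143.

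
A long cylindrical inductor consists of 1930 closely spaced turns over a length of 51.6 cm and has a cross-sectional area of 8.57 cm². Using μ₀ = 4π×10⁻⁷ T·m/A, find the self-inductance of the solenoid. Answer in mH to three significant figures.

L ≈ 7.77 mH

A = 8.57 cm² = 8.570×10^-4 m².
For a long solenoid, L = μ₀N²A/ℓ.
L = (4π×10⁻⁷)(1930)²(8.570×10^-4)/(0.516 m) = 7.774×10^-3 H.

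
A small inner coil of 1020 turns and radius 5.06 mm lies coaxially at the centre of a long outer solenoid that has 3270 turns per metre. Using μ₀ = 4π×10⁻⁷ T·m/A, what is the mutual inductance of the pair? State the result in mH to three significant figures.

The outer solenoid produces a uniform field B₁ = μ₀n₁I₁ across the inner coil,
so the flux linkage is N₂Φ = N₂B₁A₂ = μ₀n₁N₂A₂·I₁, giving M = μ₀n₁N₂A₂.
A₂ = πr² = π(5.060×10^-3 m)² = 8.044×10^-5 m².
M = (4π×10⁻⁷)(3270)(1020)(8.044×10^-5) = 3.371×10^-4 H.

M ≈ 0.337 mH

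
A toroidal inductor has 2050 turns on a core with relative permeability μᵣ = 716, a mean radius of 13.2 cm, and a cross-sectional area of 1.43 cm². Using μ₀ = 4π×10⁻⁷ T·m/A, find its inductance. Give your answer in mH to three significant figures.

L ≈ 652 mH

For a thin toroid, L = μ₀μᵣN²A/(2πR).
L = (4π×10⁻⁷)(716)(2050)²(1.430×10^-4) / (2π×0.132 m) = 0.6519 H.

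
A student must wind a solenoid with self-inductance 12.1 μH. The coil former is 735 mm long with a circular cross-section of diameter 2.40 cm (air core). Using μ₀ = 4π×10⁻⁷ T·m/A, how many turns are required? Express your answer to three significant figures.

N ≈ 125 turns

A = π(d/2)² = π(1.200×10^-2 m)² = 4.524×10^-4 m².
From L = μ₀N²A/ℓ, N = √(Lℓ / (μ₀A)).
N = √[(1.210×10^-5)(0.735) / ((4π×10⁻⁷)×4.524×10^-4)] = √(1.564×10^4) ≈ 125.1.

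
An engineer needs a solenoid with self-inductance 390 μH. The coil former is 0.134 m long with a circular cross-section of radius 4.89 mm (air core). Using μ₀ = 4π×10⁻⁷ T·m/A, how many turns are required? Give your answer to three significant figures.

A = πr² = π(4.890×10^-3 m)² = 7.512×10^-5 m².
From L = μ₀N²A/ℓ, N = √(Lℓ / (μ₀A)).
N = √[(3.900×10^-4)(0.134) / ((4π×10⁻⁷)×7.512×10^-5)] = √(5.536×10^5) ≈ 744.0.

N ≈ 744 turns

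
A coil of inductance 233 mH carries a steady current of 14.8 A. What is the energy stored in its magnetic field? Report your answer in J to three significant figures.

U ≈ 25.5 J

Stored magnetic energy: U = ½LI².
U = ½(0.233 H)(14.8 A)² = 25.52 J.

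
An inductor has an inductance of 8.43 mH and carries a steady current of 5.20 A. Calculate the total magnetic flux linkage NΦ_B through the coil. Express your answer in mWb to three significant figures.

From L = NΦ_B/I, the flux linkage is NΦ_B = LI.
NΦ_B = (8.430×10^-3 H)(5.20 A) = 4.384×10^-2 Wb.

NΦ_B ≈ 43.8 mWb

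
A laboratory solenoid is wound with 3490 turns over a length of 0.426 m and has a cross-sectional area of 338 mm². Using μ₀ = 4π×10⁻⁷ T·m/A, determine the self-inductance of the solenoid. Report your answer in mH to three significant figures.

A = 338 mm² = 3.380×10^-4 m².
For a long solenoid, L = μ₀N²A/ℓ.
L = (4π×10⁻⁷)(3490)²(3.380×10^-4)/(0.426 m) = 1.214×10^-2 H.

L ≈ 12.1 mH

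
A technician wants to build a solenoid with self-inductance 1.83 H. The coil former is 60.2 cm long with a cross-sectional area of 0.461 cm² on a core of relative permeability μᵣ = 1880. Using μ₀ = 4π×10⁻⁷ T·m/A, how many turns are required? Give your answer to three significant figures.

N ≈ 3180 turns

A = 0.461 cm² = 4.610×10^-5 m².
From L = μ₀μᵣN²A/ℓ, N = √(Lℓ / (μ₀μᵣA)).
N = √[(1.83)(0.602) / ((4π×10⁻⁷)(1880)×4.610×10^-5)] = √(1.012×10^7) ≈ 3180.5.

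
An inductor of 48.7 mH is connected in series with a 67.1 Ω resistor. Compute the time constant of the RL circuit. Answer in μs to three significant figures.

τ ≈ 726 μs

τ = L/R = (4.870×10^-2 H)/(67.1 Ω) = 7.258×10^-4 s.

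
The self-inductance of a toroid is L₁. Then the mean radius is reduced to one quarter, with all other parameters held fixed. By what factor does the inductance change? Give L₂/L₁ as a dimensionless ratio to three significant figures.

For a toroid, L ∝ μᵣN²A/R.
L₂/L₁ = (0.25)^-1 = 4.00.

L₂/L₁ = 4.00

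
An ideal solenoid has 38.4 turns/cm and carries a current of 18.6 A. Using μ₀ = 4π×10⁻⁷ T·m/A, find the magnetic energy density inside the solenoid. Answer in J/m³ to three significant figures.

B = μ₀nI = (4π×10⁻⁷)(3.840×10^3)(18.6) = 8.975×10^-2 T.
u = B²/(2μ₀) = (8.975×10^-2)²/(2×4π×10⁻⁷) = 3.205×10^3 J/m³.

u ≈ 3210 J/m³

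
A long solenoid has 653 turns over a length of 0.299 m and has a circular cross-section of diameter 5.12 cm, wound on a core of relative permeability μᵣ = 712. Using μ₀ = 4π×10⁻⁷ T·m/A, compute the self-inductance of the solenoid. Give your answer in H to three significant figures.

A = π(d/2)² = π(2.560×10^-2 m)² = 2.059×10^-3 m².
For a long solenoid, L = μ₀μᵣN²A/ℓ.
L = (4π×10⁻⁷)(712)(653)²(2.059×10^-3)/(0.299 m) = 2.627 H.

L ≈ 2.63 H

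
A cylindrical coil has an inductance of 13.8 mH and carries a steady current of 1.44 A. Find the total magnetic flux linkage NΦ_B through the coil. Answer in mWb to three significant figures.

From L = NΦ_B/I, the flux linkage is NΦ_B = LI.
NΦ_B = (1.380×10^-2 H)(1.44 A) = 1.987×10^-2 Wb.

NΦ_B ≈ 19.9 mWb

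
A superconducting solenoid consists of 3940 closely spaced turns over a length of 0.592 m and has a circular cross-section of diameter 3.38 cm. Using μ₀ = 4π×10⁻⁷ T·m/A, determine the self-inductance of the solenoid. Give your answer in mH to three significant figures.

L ≈ 29.6 mH

A = π(d/2)² = π(1.690×10^-2 m)² = 8.973×10^-4 m².
For a long solenoid, L = μ₀N²A/ℓ.
L = (4π×10⁻⁷)(3940)²(8.973×10^-4)/(0.592 m) = 2.957×10^-2 H.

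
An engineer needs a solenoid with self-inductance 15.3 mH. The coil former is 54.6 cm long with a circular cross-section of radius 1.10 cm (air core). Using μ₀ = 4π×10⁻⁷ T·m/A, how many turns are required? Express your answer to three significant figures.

A = πr² = π(1.100×10^-2 m)² = 3.801×10^-4 m².
From L = μ₀N²A/ℓ, N = √(Lℓ / (μ₀A)).
N = √[(1.530×10^-2)(0.546) / ((4π×10⁻⁷)×3.801×10^-4)] = √(1.749×10^7) ≈ 4181.9.

N ≈ 4180 turns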